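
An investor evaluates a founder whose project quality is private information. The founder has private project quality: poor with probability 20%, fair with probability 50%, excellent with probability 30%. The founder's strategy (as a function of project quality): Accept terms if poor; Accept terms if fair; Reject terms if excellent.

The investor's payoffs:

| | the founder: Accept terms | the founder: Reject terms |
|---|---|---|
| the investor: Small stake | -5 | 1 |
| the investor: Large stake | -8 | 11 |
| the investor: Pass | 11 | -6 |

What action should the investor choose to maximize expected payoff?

Pass

Compute the investor's expected payoff for each action, taking the expectation over the founder's type.
E[Small stake] = 0.2·(-5) + 0.5·(-5) + 0.3·(1) = -3.2
E[Large stake] = 0.2·(-8) + 0.5·(-8) + 0.3·(11) = -2.3
E[Pass] = 0.2·(11) + 0.5·(11) + 0.3·(-6) = 5.9
Best response: Pass (5.9 is the largest).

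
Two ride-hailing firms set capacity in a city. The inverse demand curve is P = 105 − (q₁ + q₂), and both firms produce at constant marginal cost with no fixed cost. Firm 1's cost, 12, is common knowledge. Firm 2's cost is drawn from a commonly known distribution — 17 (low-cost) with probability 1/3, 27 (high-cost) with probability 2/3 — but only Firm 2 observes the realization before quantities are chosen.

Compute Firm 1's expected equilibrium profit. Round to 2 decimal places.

Type-c best response for Firm 2: q₂(c) = (105 − c)/2 − q₁/2.
Firm 1 maximizes expected profit; its first-order condition is 105 − 2q₁ − E[q₂] − 12 = 0.
Substituting E[q₂] and solving: E[c₂] = 23.6667, so q₁ = (105 − 2·12 + 23.6667)/3 = 34.8889.
E[P] = 105 − (q₁ + E[q₂]) = 46.8889; Firm 1's expected profit = (E[P] − 12)·q₁ = (46.8889 − 12)·34.8889 = 1217.23.

1217.23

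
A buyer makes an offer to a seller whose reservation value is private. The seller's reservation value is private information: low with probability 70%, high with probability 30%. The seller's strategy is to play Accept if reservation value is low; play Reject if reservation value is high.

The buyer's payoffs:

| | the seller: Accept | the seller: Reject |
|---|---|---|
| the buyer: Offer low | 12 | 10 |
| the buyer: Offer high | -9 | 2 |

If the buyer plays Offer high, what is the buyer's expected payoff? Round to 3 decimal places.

Take the expectation over the seller's reservation value, weighting each type's action by its prior probability.
E[Offer high] = 0.7·(-9) + 0.3·2 = (-6.3) + 0.6 = -5.7

-5.700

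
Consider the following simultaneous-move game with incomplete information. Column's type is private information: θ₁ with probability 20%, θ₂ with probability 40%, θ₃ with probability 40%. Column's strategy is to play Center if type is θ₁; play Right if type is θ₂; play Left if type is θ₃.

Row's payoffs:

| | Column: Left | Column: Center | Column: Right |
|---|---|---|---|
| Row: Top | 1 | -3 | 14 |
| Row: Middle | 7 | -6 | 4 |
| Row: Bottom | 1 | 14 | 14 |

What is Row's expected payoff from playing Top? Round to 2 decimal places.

5.40

Take the expectation over Column's type, weighting each type's action by its prior probability.
E[Top] = 0.2·(-3) + 0.4·14 + 0.4·1 = (-0.6) + 5.6 + 0.4 = 5.4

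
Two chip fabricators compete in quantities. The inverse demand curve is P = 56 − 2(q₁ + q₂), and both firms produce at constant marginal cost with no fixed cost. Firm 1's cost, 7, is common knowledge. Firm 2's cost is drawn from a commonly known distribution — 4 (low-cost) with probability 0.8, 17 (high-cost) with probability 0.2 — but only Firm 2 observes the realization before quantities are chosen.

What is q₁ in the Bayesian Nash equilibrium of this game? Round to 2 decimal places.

8.10

Each type of Firm 2 best-responds to q₁; Firm 1 best-responds to the expected q₂ over Firm 2's types.
Firm 2 with cost c maximizes (56 − 2(q₁+q₂) − c)·q₂, giving q₂(c) = (56 − c − 2q₁)/4.
E[c₂] = 0.8·4 + 0.2·17 = 6.6
Firm 1's FOC against E[q₂] yields q₁ = (56 − 2·7 + E[c₂])/6 = (56 − 14 + 6.6)/6 = 8.1.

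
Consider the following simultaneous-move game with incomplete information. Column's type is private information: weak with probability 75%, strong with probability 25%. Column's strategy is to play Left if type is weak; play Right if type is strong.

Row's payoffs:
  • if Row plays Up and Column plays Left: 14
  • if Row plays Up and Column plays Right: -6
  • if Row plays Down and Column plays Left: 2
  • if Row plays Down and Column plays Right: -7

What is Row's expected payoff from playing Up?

E[Up] = 0.75·14 + 0.25·(-6) = 10.5 + (-1.5) = 9

9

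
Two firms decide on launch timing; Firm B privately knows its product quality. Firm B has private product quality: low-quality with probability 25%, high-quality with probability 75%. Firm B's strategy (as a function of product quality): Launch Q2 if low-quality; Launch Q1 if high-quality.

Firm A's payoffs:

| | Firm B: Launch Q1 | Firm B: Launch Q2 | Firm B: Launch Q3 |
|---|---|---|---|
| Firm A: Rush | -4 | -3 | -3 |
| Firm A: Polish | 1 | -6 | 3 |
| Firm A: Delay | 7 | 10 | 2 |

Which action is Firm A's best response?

E[Rush] = 0.25·(-3) + 0.75·(-4) = -3.75
E[Polish] = 0.25·(-6) + 0.75·(1) = -0.75
E[Delay] = 0.25·(10) + 0.75·(7) = 7.75
Best response: Delay (7.75 is the largest).

Delay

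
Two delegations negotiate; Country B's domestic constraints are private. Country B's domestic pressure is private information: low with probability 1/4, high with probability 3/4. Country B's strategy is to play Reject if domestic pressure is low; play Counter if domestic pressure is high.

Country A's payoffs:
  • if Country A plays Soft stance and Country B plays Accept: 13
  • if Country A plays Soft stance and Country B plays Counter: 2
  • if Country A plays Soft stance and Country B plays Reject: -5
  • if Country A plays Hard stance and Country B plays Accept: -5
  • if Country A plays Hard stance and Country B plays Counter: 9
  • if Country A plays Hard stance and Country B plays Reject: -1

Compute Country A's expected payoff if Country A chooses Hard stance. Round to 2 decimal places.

6.50

E[Hard stance] = 1/4·(-1) + 3/4·9 = (-1/4) + 27/4 = 13/2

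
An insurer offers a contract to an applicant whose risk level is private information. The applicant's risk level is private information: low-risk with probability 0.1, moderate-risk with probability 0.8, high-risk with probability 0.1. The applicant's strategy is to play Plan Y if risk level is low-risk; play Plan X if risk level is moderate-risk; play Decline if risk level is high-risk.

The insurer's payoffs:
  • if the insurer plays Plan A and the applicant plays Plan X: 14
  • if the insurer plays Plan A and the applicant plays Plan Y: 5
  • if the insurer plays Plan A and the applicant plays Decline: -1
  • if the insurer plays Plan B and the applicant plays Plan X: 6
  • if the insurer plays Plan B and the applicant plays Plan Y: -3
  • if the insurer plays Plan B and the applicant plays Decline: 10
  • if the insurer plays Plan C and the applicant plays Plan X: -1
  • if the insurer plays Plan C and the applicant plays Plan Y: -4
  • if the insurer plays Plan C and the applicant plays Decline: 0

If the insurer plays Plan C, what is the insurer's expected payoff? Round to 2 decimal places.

-1.20

Take the expectation over the applicant's risk level, weighting each type's action by its prior probability.
E[Plan C] = 0.1·(-4) + 0.8·(-1) + 0.1·0 = (-0.4) + (-0.8) + 0 = -1.2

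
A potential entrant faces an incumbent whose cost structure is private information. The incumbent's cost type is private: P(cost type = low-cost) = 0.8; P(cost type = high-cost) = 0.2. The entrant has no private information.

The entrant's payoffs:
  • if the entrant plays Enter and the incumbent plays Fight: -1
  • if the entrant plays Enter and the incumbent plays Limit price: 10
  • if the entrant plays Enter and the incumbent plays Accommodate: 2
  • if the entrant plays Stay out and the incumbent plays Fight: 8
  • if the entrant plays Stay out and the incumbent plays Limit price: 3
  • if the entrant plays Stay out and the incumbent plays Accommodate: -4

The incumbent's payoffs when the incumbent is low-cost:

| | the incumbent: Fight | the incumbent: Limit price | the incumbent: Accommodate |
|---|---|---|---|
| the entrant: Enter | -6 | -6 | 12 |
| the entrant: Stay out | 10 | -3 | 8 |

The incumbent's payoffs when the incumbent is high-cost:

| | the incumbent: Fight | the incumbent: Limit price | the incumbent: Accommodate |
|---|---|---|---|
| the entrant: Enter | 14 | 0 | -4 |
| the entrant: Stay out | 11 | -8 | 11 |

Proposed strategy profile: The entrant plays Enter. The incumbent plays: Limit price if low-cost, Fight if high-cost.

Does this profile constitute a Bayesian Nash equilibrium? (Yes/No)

The entrant plays Enter: E[Enter] = 0.8·(10) + 0.2·(-1) = 7.8; E[Stay out] = 4. Best-responding. ✓
The incumbent (cost type low-cost), facing Enter: Fight gives -6, Limit price gives -6, Accommodate gives 12. Proposed Limit price is not best — profitable deviation exists. ✗
The incumbent (cost type high-cost), facing Enter: Fight gives 14, Limit price gives 0, Accommodate gives -4. Proposed Fight is best. ✓

No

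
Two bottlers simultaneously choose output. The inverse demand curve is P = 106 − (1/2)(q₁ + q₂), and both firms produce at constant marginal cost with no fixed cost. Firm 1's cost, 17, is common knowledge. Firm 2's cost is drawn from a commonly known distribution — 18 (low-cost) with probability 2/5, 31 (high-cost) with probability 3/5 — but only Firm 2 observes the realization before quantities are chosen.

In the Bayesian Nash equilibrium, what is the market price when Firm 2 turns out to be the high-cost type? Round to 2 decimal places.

Firm 2 with cost c maximizes (106 − (1/2)(q₁+q₂) − c)·q₂, giving q₂(c) = (106 − c − (1/2)q₁).
E[c₂] = 2/5·18 + 3/5·31 = 25.8
Firm 1's FOC against E[q₂] yields q₁ = (106 − 2·17 + E[c₂])/(3/2) = (106 − 34 + 25.8)/(3/2) = 65.2.
q₂(high-cost) = 42.4, so P = 106 − (1/2)·(65.2 + 42.4) = 52.2.

52.20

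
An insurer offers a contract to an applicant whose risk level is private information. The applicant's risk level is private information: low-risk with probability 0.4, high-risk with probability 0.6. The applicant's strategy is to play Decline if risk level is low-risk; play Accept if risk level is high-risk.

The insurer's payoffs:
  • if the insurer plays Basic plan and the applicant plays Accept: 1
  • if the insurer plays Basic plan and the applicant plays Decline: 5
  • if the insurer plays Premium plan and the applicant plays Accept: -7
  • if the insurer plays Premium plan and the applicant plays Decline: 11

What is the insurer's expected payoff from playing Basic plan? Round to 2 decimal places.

E[Basic plan] = 0.4·5 + 0.6·1 = 2 + 0.6 = 2.6

2.60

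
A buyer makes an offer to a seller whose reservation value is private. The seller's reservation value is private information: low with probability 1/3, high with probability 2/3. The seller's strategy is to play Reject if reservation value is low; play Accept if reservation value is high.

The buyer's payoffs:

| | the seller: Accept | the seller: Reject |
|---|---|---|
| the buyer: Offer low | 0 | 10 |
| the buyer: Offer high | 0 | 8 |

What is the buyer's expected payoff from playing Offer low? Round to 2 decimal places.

E[Offer low] = 1/3·10 + 2/3·0 = 10/3 + 0 = 10/3

3.33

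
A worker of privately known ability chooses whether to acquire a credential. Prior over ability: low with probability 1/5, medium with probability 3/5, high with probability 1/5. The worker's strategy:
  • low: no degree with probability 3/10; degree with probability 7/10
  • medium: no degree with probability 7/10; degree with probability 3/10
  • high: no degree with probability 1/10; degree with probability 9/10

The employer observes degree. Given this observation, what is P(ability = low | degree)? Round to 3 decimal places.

P(degree) = (1/5)·(7/10) + (3/5)·(3/10) + (1/5)·(9/10) = 1/2
P(low | degree) = ((1/5)·(7/10)) / (1/2) = (7/50) / (1/2) = 7/25

0.280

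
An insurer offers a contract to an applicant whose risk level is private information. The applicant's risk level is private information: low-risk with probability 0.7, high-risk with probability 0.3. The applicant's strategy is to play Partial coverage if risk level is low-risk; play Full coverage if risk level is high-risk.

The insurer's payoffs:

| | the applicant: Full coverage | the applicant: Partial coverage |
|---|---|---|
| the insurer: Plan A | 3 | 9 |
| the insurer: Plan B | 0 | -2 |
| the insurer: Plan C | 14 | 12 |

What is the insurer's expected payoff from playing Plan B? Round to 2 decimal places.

E[Plan B] = 0.7·(-2) + 0.3·0 = (-1.4) + 0 = -1.4

-1.40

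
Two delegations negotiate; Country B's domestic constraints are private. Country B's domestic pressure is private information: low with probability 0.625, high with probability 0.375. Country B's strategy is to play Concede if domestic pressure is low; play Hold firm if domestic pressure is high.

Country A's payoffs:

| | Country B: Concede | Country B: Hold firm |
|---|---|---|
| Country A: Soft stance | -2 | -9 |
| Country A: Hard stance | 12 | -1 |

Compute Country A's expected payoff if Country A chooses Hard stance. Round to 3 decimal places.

7.125

Take the expectation over Country B's domestic pressure, weighting each type's action by its prior probability.
E[Hard stance] = 0.625·12 + 0.375·(-1) = 7.5 + (-0.375) = 7.125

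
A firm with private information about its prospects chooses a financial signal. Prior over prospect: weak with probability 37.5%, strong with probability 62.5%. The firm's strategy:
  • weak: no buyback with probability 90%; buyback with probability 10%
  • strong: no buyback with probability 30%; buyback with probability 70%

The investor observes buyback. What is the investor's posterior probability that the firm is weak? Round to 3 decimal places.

0.079

Apply Bayes' rule using the sender's strategy as the likelihood.
P(buyback) = 0.375·0.1 + 0.625·0.7 = 0.475
P(weak | buyback) = (0.375·0.1) / 0.475 = 0.0375 / 0.475 = 0.0789474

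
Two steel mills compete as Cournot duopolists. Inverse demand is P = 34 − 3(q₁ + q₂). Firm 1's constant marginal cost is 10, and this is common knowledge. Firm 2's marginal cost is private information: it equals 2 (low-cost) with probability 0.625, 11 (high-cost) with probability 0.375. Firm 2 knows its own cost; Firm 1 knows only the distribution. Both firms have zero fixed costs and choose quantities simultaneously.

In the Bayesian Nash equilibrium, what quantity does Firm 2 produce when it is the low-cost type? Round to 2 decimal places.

Type-c best response for Firm 2: q₂(c) = (34 − c)/6 − q₁/2.
Firm 1 maximizes expected profit; its first-order condition is 34 − 6q₁ − 3E[q₂] − 10 = 0.
Substituting E[q₂] and solving: E[c₂] = 5.375, so q₁ = (34 − 2·10 + 5.375)/9 = 2.15278.
q₂(low-cost) = (34 − 2 − 3·2.15278)/6 = 4.25694.

4.26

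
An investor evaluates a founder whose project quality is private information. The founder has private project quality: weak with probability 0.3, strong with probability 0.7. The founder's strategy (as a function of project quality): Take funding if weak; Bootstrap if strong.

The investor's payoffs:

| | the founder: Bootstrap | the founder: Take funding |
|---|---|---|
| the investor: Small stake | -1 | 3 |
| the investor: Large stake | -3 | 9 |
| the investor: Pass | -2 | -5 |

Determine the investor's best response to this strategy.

E[Small stake] = 0.3·(3) + 0.7·(-1) = 0.2
E[Large stake] = 0.3·(9) + 0.7·(-3) = 0.6
E[Pass] = 0.3·(-5) + 0.7·(-2) = -2.9
Best response: Large stake (0.6 is the largest).

Large stake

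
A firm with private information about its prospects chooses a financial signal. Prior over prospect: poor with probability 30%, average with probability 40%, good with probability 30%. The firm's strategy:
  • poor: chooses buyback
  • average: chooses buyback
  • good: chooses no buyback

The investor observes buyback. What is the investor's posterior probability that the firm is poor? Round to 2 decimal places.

P(buyback) = 0.3·1 + 0.4·1 + 0.3·0 = 0.7
P(poor | buyback) = (0.3·1) / 0.7 = 0.3 / 0.7 = 0.428571

0.43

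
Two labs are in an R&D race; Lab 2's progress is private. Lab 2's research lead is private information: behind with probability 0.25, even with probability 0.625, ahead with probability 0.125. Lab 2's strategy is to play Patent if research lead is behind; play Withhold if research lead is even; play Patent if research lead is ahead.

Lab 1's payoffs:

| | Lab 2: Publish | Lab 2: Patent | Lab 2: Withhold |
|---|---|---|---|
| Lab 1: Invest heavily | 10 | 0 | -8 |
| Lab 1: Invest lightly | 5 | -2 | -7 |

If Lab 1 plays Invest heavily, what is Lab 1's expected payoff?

-5

E[Invest heavily] = 0.25·0 + 0.625·(-8) + 0.125·0 = 0 + (-5) + 0 = -5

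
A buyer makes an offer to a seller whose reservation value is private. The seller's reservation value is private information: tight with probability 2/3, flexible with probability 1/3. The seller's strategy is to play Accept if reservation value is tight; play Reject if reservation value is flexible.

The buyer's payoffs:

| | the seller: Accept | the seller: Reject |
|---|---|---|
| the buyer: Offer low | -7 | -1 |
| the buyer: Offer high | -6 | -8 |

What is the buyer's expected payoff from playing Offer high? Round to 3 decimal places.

E[Offer high] = 2/3·(-6) + 1/3·(-8) = (-4) + (-8/3) = -20/3

-6.667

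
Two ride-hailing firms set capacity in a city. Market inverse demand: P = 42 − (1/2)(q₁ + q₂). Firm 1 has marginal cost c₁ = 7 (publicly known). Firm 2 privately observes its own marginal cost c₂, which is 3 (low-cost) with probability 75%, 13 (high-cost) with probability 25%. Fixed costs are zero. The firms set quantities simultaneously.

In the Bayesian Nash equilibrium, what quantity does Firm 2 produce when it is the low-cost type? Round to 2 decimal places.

27.83

Firm 2 with cost c maximizes (42 − (1/2)(q₁+q₂) − c)·q₂, giving q₂(c) = (42 − c − (1/2)q₁).
E[c₂] = 0.75·3 + 0.25·13 = 5.5
Firm 1's FOC against E[q₂] yields q₁ = (42 − 2·7 + E[c₂])/(3/2) = (42 − 14 + 5.5)/(3/2) = 22.3333.
q₂(low-cost) = (42 − 3 − (1/2)·22.3333) = 27.8333.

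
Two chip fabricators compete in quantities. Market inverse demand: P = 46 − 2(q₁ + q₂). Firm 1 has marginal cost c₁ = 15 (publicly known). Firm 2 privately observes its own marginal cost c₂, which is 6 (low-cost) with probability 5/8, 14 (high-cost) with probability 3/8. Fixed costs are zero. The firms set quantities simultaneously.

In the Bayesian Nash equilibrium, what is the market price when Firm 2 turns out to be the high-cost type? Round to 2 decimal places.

25.83

Each type of Firm 2 best-responds to q₁; Firm 1 best-responds to the expected q₂ over Firm 2's types.
Firm 2 with cost c maximizes (46 − 2(q₁+q₂) − c)·q₂, giving q₂(c) = (46 − c − 2q₁)/4.
E[c₂] = 5/8·6 + 3/8·14 = 9
Firm 1's FOC against E[q₂] yields q₁ = (46 − 2·15 + E[c₂])/6 = (46 − 30 + 9)/6 = 4.16667.
q₂(high-cost) = 5.91667, so P = 46 − 2·(4.16667 + 5.91667) = 25.8333.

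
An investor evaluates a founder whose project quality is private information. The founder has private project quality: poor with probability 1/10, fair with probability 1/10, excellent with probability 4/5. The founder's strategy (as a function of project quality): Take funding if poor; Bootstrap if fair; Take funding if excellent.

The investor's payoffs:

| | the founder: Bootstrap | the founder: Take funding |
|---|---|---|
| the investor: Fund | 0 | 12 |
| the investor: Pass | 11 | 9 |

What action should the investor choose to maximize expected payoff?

E[Fund] = 1/10·(12) + 1/10·(0) + 4/5·(12) = 54/5
E[Pass] = 1/10·(9) + 1/10·(11) + 4/5·(9) = 46/5
Best response: Fund (54/5 is the largest).

Fund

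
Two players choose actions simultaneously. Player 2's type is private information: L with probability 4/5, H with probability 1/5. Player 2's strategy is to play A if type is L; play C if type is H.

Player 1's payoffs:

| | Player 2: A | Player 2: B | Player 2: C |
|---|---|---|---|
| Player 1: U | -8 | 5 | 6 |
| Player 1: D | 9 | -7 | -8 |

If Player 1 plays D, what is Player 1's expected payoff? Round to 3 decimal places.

E[D] = 4/5·9 + 1/5·(-8) = 36/5 + (-8/5) = 28/5

5.600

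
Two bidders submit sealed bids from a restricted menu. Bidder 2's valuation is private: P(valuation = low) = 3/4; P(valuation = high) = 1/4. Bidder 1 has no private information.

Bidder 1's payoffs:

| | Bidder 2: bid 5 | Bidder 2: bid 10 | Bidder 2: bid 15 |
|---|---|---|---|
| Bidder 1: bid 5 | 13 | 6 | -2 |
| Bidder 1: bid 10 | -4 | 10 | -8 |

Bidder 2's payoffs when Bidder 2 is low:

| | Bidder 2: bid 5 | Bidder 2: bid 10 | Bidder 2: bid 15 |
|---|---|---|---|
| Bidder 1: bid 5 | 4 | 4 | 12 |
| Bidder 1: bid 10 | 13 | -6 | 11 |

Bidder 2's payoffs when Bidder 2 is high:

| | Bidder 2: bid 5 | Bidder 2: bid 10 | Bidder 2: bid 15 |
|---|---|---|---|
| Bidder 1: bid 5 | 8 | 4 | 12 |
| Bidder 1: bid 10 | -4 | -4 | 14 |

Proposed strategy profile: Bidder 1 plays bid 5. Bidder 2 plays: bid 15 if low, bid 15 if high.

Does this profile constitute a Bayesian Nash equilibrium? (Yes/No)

Yes

Bidder 1 plays bid 5: E[bid 5] = 3/4·(-2) + 1/4·(-2) = -2; E[bid 10] = -8. Best-responding. ✓
Bidder 2 (valuation low), facing bid 5: bid 5 gives 4, bid 10 gives 4, bid 15 gives 12. Proposed bid 15 is best. ✓
Bidder 2 (valuation high), facing bid 5: bid 5 gives 8, bid 10 gives 4, bid 15 gives 12. Proposed bid 15 is best. ✓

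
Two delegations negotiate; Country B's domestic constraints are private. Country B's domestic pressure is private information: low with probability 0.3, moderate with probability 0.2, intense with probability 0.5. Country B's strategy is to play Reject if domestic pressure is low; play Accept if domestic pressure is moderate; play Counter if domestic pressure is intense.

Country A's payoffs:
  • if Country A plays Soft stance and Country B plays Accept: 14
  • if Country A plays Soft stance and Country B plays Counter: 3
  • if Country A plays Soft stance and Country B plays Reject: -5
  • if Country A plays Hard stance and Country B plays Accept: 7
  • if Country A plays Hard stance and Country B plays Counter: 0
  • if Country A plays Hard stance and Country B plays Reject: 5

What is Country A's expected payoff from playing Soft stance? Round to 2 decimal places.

2.80

Take the expectation over Country B's domestic pressure, weighting each type's action by its prior probability.
E[Soft stance] = 0.3·(-5) + 0.2·14 + 0.5·3 = (-1.5) + 2.8 + 1.5 = 2.8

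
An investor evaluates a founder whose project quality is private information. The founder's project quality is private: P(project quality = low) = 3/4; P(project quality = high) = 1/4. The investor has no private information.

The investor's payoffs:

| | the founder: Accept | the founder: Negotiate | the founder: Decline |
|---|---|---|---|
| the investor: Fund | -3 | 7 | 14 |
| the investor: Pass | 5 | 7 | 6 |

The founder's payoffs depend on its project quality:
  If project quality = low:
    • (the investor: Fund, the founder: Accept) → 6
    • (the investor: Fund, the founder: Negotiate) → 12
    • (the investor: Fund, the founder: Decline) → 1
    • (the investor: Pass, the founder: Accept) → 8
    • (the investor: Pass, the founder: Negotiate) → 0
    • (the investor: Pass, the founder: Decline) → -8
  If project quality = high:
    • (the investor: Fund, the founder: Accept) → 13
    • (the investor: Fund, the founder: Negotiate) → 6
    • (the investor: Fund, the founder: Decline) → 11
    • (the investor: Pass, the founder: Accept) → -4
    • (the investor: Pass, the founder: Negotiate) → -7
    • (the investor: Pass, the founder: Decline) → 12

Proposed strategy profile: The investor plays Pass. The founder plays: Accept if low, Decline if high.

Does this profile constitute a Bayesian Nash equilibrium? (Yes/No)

The investor plays Pass: E[Pass] = 3/4·(5) + 1/4·(6) = 21/4; E[Fund] = 5/4. Best-responding. ✓
The founder (project quality low), facing Pass: Accept gives 8, Negotiate gives 0, Decline gives -8. Proposed Accept is best. ✓
The founder (project quality high), facing Pass: Accept gives -4, Negotiate gives -7, Decline gives 12. Proposed Decline is best. ✓

Yes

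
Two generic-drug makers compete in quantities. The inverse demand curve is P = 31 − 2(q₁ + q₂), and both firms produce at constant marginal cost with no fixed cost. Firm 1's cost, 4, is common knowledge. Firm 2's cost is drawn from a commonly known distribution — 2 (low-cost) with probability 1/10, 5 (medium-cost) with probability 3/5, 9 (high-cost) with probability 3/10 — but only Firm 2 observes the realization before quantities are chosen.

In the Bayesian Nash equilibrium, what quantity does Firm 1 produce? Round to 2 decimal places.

Firm 2 with cost c maximizes (31 − 2(q₁+q₂) − c)·q₂, giving q₂(c) = (31 − c − 2q₁)/4.
E[c₂] = 1/10·2 + 3/5·5 + 3/10·9 = 5.9
Firm 1's FOC against E[q₂] yields q₁ = (31 − 2·4 + E[c₂])/6 = (31 − 8 + 5.9)/6 = 4.81667.

4.82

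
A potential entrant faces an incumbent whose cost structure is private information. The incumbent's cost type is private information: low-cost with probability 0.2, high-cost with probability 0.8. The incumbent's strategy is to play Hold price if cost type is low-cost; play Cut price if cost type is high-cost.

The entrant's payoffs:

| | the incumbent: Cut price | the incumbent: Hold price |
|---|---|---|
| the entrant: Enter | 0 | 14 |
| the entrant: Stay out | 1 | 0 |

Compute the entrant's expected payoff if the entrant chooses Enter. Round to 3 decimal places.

2.800

E[Enter] = 0.2·14 + 0.8·0 = 2.8 + 0 = 2.8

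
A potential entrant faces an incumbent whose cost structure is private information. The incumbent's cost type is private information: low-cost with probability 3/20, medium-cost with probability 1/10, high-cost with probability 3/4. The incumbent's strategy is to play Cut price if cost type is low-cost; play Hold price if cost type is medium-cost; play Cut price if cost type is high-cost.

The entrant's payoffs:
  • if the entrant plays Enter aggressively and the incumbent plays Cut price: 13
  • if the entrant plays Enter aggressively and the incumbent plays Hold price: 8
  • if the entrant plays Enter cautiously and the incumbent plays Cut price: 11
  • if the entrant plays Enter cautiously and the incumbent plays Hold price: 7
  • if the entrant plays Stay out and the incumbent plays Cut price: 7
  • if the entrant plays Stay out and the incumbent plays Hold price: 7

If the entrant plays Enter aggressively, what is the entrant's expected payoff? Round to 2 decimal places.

Take the expectation over the incumbent's cost type, weighting each type's action by its prior probability.
E[Enter aggressively] = 3/20·13 + 1/10·8 + 3/4·13 = 39/20 + 4/5 + 39/4 = 25/2

12.50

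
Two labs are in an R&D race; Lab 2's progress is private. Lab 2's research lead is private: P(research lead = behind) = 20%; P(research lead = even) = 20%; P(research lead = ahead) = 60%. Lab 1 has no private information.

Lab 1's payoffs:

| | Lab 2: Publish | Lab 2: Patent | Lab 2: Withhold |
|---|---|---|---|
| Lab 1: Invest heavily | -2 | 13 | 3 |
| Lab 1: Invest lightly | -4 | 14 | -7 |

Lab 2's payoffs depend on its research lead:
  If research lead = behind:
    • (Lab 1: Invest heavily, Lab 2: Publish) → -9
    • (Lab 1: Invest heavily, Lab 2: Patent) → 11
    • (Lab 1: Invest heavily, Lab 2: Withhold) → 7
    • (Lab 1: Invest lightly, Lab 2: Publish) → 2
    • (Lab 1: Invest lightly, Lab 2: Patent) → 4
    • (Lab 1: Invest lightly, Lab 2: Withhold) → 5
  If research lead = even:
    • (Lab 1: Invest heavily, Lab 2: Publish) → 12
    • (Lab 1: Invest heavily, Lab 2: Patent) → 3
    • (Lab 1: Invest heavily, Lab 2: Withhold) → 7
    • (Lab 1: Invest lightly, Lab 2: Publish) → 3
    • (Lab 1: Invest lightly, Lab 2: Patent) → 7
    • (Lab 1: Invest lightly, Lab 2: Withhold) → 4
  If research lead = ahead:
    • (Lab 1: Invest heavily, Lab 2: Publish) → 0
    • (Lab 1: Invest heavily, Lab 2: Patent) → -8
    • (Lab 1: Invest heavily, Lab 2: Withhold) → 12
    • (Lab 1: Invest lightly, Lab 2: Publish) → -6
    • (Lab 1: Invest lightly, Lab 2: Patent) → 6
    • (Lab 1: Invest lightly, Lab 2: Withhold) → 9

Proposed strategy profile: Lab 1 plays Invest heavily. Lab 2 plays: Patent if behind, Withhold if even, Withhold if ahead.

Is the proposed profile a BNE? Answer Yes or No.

No

Lab 1 plays Invest heavily: E[Invest heavily] = 0.2·(13) + 0.2·(3) + 0.6·(3) = 5; E[Invest lightly] = -2.8. Best-responding. ✓
Lab 2 (research lead behind), facing Invest heavily: Publish gives -9, Patent gives 11, Withhold gives 7. Proposed Patent is best. ✓
Lab 2 (research lead even), facing Invest heavily: Publish gives 12, Patent gives 3, Withhold gives 7. Proposed Withhold is not best — profitable deviation exists. ✗
Lab 2 (research lead ahead), facing Invest heavily: Publish gives 0, Patent gives -8, Withhold gives 12. Proposed Withhold is best. ✓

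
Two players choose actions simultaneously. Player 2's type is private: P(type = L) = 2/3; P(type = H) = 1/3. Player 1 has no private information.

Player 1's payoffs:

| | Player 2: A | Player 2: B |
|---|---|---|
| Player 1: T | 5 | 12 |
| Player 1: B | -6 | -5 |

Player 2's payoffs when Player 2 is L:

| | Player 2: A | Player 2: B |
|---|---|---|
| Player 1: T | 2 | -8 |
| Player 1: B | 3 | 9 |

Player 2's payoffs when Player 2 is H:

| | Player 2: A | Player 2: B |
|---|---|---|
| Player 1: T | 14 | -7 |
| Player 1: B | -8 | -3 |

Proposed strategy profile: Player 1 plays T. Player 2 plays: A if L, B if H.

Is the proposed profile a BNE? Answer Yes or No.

No

A profile is a BNE iff every type of every player is best-responding given beliefs about the other side.
Player 1 plays T: E[T] = 2/3·(5) + 1/3·(12) = 22/3; E[B] = -17/3. Best-responding. ✓
Player 2 (type L), facing T: A gives 2, B gives -8. Proposed A is best. ✓
Player 2 (type H), facing T: A gives 14, B gives -7. Proposed B is not best — profitable deviation exists. ✗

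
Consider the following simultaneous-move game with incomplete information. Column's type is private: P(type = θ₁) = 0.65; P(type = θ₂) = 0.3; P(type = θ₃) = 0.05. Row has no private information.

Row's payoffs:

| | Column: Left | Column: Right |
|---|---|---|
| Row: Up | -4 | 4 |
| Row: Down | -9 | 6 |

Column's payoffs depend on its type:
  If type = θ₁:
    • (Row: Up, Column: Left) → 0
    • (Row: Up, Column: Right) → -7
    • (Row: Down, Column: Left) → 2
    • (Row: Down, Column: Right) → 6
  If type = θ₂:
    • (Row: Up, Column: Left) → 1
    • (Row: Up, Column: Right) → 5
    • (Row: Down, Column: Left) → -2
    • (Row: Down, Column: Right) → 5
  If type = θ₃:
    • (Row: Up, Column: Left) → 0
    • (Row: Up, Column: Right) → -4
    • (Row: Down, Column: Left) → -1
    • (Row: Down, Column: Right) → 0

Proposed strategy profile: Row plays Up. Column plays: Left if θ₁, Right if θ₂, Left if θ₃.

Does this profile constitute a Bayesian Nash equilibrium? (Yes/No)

Row plays Up: E[Up] = 0.65·(-4) + 0.3·(4) + 0.05·(-4) = -1.6; E[Down] = -4.5. Best-responding. ✓
Column (type θ₁), facing Up: Left gives 0, Right gives -7. Proposed Left is best. ✓
Column (type θ₂), facing Up: Left gives 1, Right gives 5. Proposed Right is best. ✓
Column (type θ₃), facing Up: Left gives 0, Right gives -4. Proposed Left is best. ✓

Yes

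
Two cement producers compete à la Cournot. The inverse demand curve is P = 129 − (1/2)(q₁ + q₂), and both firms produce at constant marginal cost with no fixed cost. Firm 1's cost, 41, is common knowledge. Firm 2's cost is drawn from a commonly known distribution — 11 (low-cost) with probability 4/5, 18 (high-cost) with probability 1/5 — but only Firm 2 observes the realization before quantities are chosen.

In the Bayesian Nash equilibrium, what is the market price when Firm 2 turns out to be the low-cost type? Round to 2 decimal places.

60.10

Each type of Firm 2 best-responds to q₁; Firm 1 best-responds to the expected q₂ over Firm 2's types.
Firm 2 with cost c maximizes (129 − (1/2)(q₁+q₂) − c)·q₂, giving q₂(c) = (129 − c − (1/2)q₁).
E[c₂] = 4/5·11 + 1/5·18 = 12.4
Firm 1's FOC against E[q₂] yields q₁ = (129 − 2·41 + E[c₂])/(3/2) = (129 − 82 + 12.4)/(3/2) = 39.6.
q₂(low-cost) = 98.2, so P = 129 − (1/2)·(39.6 + 98.2) = 60.1.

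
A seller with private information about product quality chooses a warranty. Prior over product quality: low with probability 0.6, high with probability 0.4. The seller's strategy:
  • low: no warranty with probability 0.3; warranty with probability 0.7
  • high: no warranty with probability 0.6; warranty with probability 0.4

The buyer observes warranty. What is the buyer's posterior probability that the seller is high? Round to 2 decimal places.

0.28

Apply Bayes' rule using the sender's strategy as the likelihood.
P(warranty) = 0.6·0.7 + 0.4·0.4 = 0.58
P(high | warranty) = (0.4·0.4) / 0.58 = 0.16 / 0.58 = 0.275862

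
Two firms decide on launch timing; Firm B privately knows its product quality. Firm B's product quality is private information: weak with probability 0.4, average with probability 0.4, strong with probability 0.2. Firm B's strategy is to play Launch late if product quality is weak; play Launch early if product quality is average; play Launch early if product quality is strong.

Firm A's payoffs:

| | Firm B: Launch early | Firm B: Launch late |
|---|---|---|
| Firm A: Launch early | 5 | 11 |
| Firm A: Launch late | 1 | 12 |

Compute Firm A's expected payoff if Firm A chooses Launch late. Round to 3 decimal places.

5.400

Take the expectation over Firm B's product quality, weighting each type's action by its prior probability.
E[Launch late] = 0.4·12 + 0.4·1 + 0.2·1 = 4.8 + 0.4 + 0.2 = 5.4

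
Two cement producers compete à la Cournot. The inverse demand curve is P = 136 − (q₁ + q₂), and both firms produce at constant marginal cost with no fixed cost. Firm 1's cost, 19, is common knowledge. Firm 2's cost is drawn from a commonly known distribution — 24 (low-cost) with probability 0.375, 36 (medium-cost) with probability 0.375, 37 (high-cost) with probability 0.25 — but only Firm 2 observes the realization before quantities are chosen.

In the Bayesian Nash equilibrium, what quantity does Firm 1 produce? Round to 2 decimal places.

Type-c best response for Firm 2: q₂(c) = (136 − c)/2 − q₁/2.
Firm 1 maximizes expected profit; its first-order condition is 136 − 2q₁ − E[q₂] − 19 = 0.
Substituting E[q₂] and solving: E[c₂] = 31.75, so q₁ = (136 − 2·19 + 31.75)/3 = 43.25.

43.25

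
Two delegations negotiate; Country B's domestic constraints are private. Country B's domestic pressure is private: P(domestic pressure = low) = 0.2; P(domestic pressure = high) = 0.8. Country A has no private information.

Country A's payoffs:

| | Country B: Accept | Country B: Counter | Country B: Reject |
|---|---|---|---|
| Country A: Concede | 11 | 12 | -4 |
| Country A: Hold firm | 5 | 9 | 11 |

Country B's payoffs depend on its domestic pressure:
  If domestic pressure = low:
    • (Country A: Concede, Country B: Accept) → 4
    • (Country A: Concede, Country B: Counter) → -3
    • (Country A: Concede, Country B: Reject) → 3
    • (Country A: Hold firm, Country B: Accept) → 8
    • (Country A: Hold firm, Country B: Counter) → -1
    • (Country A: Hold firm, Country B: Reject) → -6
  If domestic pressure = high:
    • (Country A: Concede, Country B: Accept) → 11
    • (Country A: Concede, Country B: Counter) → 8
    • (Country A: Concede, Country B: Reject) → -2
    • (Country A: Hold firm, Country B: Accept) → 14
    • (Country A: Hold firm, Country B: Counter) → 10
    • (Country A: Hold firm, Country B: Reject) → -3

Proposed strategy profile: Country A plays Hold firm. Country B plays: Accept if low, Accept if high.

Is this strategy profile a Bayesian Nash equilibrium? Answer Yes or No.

A profile is a BNE iff every type of every player is best-responding given beliefs about the other side.
Country A plays Hold firm: E[Hold firm] = 0.2·(5) + 0.8·(5) = 5; E[Concede] = 11. Not best-responding. ✗
Country B (domestic pressure low), facing Hold firm: Accept gives 8, Counter gives -1, Reject gives -6. Proposed Accept is best. ✓
Country B (domestic pressure high), facing Hold firm: Accept gives 14, Counter gives 10, Reject gives -3. Proposed Accept is best. ✓

No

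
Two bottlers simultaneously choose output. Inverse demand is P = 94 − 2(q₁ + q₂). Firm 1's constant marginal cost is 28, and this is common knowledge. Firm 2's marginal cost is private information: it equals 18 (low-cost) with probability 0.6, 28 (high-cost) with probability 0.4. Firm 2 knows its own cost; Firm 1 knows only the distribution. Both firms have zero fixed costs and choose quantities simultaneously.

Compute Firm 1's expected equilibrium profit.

200

Type-c best response for Firm 2: q₂(c) = (94 − c)/4 − q₁/2.
Firm 1 maximizes expected profit; its first-order condition is 94 − 4q₁ − 2E[q₂] − 28 = 0.
Substituting E[q₂] and solving: E[c₂] = 22, so q₁ = (94 − 2·28 + 22)/6 = 10.
E[P] = 94 − 2·(q₁ + E[q₂]) = 48; Firm 1's expected profit = (E[P] − 28)·q₁ = (48 − 28)·10 = 200.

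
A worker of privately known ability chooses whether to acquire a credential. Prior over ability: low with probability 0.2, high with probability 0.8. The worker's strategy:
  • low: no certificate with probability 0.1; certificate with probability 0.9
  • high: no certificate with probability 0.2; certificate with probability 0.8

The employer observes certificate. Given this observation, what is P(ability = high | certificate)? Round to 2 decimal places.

Apply Bayes' rule using the sender's strategy as the likelihood.
P(certificate) = 0.2·0.9 + 0.8·0.8 = 0.82
P(high | certificate) = (0.8·0.8) / 0.82 = 0.64 / 0.82 = 0.780488

0.78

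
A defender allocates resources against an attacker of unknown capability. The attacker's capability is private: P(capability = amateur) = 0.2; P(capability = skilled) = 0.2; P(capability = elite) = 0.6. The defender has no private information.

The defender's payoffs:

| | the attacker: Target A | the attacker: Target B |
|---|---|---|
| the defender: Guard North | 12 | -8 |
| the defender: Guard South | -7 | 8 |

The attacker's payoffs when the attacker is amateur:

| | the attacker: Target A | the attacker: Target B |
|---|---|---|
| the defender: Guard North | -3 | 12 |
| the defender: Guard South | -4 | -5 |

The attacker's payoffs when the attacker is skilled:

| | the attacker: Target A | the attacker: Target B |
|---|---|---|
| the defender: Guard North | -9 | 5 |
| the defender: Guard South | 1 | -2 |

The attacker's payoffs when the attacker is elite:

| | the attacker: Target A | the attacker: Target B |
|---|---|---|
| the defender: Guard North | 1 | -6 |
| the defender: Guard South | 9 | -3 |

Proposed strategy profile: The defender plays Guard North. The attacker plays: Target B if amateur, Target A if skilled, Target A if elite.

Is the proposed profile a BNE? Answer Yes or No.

No

The defender plays Guard North: E[Guard North] = 0.2·(-8) + 0.2·(12) + 0.6·(12) = 8; E[Guard South] = -4. Best-responding. ✓
The attacker (capability amateur), facing Guard North: Target A gives -3, Target B gives 12. Proposed Target B is best. ✓
The attacker (capability skilled), facing Guard North: Target A gives -9, Target B gives 5. Proposed Target A is not best — profitable deviation exists. ✗
The attacker (capability elite), facing Guard North: Target A gives 1, Target B gives -6. Proposed Target A is best. ✓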